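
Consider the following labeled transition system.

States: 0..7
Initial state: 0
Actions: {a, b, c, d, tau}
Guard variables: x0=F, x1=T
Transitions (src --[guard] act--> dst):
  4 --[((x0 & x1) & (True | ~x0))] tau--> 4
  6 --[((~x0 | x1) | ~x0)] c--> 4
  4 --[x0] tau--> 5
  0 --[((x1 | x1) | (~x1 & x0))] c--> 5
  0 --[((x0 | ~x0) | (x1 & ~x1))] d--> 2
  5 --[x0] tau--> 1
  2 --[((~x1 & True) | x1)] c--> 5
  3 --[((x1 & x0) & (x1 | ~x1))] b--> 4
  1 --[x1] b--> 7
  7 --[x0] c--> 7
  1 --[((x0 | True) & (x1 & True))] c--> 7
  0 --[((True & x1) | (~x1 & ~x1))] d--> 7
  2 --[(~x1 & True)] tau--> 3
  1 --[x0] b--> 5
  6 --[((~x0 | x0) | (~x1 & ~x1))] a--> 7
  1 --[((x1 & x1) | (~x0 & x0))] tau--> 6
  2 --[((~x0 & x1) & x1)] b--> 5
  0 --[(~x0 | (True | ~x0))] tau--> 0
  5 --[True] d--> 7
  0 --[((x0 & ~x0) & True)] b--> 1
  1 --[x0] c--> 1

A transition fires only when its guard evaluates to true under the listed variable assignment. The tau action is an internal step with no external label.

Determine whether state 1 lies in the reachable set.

Guard filter leaves 12 enabled edge(s).
Layer 0: {0}
Layer 1: {2,5,7}  cumulative {0,2,5,7}
R = {0,2,5,7}

Answer: UNREACHABLE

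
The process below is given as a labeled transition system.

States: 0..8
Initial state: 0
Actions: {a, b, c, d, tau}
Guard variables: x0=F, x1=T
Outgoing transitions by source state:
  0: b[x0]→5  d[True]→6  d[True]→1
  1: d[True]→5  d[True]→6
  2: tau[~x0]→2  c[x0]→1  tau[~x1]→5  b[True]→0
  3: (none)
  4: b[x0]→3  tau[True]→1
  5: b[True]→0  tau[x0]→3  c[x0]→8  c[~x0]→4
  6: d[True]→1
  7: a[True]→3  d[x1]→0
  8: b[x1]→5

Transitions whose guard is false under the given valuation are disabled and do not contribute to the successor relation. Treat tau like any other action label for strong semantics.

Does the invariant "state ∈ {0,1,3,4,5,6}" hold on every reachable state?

Answer: INVARIANT HOLDS

Working:
Allowed set {0,1,3,4,5,6}
R = {0,1,4,5,6}
  0: ✓
  1: ✓
  4: ✓
  5: ✓
  6: ✓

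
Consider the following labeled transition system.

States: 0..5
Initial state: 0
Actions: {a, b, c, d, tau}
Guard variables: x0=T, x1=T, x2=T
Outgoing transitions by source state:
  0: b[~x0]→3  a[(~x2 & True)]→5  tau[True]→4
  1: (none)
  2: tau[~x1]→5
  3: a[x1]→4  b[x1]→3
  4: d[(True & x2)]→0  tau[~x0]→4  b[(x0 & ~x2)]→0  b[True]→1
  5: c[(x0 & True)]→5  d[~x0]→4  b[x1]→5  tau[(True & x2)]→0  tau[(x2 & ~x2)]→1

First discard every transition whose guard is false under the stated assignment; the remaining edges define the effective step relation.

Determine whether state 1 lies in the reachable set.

Answer: REACHABLE

Analysis:
8 transition(s) survive guard evaluation.
L0 = {0}
L1 = {4}  cumulative {0,4}
L2 = {1}  cumulative {0,1,4}
Reachable = {0,1,4}
trace reaching 1: tau·b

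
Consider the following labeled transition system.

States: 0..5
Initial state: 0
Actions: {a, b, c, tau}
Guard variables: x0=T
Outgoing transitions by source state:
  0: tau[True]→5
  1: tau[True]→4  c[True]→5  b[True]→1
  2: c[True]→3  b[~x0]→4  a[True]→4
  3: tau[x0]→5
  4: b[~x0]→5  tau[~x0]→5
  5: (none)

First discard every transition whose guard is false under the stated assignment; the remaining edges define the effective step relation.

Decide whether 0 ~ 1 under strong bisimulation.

Answer: NOT BISIMILAR

Working:
Compute ~ classes (split until stable):
  round 0: {{0,1,2,3,4,5}}
  round 1: {{0,3},{1},{2},{4,5}}
4 equivalence class(es) (converged in 2)
[0]={0,3}  [1]={1}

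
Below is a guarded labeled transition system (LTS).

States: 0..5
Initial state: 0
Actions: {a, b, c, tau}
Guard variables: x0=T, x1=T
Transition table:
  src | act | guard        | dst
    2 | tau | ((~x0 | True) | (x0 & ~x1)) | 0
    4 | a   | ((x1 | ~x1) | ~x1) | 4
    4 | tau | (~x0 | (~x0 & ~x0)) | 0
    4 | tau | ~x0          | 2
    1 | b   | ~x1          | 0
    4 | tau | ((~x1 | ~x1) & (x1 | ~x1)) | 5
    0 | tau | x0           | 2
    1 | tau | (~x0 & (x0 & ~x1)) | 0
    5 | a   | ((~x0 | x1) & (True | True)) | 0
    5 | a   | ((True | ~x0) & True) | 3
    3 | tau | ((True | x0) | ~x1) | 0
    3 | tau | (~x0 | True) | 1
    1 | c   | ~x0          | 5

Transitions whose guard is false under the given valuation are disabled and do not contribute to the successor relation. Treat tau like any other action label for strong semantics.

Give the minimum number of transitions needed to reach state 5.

Answer: UNREACHABLE

Trace:
BFS to 5:
  Layer 0: {0}
  Layer 1: {2}
5 never appears.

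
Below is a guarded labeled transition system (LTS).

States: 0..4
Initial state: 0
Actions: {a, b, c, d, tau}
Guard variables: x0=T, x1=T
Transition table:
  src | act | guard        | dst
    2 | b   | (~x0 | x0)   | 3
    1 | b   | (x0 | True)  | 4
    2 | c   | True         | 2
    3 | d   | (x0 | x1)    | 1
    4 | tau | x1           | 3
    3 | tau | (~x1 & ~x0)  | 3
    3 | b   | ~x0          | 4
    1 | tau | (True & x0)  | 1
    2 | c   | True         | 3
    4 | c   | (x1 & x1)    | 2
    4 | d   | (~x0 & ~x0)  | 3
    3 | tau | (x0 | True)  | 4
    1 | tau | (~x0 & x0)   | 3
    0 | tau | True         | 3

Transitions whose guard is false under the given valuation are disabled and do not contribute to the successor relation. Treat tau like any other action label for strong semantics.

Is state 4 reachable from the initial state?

After dropping false guards: 10 live edges.
L0 = {0}
L1 = {3}  total {0,3}
L2 = {1,4}  total {0,1,3,4}
L3 = {2}  total {0,1,2,3,4}
Reachable = {0,1,2,3,4}
trace reaching 4: tau·tau

Answer: REACHABLE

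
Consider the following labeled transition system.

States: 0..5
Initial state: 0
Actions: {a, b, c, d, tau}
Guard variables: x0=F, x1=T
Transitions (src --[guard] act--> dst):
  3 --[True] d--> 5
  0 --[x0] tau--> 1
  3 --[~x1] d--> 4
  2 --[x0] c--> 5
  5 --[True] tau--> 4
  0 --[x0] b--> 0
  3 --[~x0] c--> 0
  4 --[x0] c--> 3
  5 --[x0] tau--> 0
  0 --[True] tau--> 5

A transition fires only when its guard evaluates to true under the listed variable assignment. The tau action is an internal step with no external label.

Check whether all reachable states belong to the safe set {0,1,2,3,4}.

Answer: INVARIANT VIOLATED at state 5

Trace:
Safe = {0,1,2,3,4}
Reachable = {0,4,5}
  0: ok
  4: ok
  5: VIOLATES
reach 5 via tau — violates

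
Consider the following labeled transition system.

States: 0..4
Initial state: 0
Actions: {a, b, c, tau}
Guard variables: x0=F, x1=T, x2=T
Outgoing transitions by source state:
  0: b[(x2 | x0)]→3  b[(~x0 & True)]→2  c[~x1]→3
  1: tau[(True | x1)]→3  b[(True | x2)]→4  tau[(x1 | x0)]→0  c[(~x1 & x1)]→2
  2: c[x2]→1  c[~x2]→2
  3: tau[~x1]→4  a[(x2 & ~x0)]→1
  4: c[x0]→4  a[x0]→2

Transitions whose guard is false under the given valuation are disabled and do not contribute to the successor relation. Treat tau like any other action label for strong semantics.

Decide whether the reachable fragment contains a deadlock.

Answer: DEADLOCK at state 4

Analysis:
Reach set: {0,1,2,3,4}
  0: b→2  b→3  [2 exit(s)]
  1: b→4  tau→0  tau→3  [3 exit(s)]
  2: c→1  [1 exit(s)]
  3: a→1  [1 exit(s)]
  4: ∅  [deadlock]
Path to 4: b·c·b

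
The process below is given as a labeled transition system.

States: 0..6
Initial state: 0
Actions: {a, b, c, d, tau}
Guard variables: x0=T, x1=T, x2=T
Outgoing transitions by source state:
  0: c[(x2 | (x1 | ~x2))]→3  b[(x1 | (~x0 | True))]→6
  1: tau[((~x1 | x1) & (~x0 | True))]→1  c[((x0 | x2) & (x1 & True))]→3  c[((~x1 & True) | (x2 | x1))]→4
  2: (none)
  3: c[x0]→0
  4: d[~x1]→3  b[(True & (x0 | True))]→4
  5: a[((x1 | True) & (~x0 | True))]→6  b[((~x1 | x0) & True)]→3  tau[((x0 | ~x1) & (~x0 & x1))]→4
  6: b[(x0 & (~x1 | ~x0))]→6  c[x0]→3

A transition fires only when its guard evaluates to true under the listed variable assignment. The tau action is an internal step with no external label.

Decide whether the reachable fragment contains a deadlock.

R = {0,3,6}
  0: b→6  c→3  [2 out]
  3: c→0  [1 out]
  6: c→3  [1 out]

Answer: DEADLOCK-FREE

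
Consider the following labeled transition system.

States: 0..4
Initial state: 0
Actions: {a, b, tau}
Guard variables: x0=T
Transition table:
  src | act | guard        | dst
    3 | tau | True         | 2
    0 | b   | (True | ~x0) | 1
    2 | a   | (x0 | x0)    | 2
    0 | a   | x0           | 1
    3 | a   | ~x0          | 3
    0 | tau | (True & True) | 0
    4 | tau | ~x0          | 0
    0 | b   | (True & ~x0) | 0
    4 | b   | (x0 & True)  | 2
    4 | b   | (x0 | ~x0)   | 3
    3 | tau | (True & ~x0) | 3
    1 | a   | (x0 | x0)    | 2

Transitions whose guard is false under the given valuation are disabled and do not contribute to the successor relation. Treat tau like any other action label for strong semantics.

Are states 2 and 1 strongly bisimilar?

Answer: BISIMILAR

Trace:
Refine partition for ~:
  round 0: {{0,1,2,3,4}}
  round 1: {{0},{1,2},{3},{4}}
4 equivalence class(es) (converged in 2)
2∈{1,2}, 1∈{1,2}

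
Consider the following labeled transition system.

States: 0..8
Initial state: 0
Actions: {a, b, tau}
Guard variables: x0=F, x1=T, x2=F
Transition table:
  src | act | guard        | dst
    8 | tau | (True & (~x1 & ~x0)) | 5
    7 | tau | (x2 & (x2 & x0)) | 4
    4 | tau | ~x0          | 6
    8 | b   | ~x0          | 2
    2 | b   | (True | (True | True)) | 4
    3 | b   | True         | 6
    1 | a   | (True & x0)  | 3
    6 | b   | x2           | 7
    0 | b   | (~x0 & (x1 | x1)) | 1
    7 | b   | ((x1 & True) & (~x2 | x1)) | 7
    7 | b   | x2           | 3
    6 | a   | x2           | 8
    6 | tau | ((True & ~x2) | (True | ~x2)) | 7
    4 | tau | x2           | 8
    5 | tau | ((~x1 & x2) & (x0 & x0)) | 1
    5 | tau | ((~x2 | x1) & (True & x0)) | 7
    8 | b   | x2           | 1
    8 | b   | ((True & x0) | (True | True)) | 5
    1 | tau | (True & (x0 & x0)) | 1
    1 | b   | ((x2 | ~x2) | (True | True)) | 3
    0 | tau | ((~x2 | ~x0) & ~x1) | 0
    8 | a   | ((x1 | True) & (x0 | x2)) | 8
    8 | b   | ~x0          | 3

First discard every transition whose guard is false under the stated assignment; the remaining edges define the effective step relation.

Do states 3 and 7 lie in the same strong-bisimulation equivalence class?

Answer: NOT BISIMILAR

Trace:
Compute ~ classes (split until stable):
  P[0] = {{0,1,2,3,4,5,6,7,8}}
  P[1] = {{0,1,2,3,7,8},{4,6},{5}}
  P[2] = {{0,1,7},{2,3},{4},{5},{6},{8}}
  P[3] = {{0,7},{1},{2},{3},{4},{5},{6},{8}}
  P[4] = {{0},{1},{2},{3},{4},{5},{6},{7},{8}}
stable after 5 split(s): 9 block(s)
3∈{3}, 7∈{7}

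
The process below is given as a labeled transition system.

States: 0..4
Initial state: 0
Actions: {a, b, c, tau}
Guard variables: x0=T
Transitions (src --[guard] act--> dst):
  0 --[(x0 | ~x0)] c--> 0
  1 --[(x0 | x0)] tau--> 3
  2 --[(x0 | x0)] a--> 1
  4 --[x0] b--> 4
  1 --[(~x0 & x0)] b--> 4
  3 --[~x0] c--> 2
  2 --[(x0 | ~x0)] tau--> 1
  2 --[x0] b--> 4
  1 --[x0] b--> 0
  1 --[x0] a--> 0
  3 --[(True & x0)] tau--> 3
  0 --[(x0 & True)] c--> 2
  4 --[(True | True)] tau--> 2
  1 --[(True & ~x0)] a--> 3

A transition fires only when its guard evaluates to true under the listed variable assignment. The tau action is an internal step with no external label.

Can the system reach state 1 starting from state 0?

After dropping false guards: 11 live edges.
depth 0: {0}
depth 1: {2}  total {0,2}
depth 2: {1,4}  total {0,1,2,4}
depth 3: {3}  total {0,1,2,3,4}
Reach set: {0,1,2,3,4}
Path to 1: c·a

Answer: REACHABLE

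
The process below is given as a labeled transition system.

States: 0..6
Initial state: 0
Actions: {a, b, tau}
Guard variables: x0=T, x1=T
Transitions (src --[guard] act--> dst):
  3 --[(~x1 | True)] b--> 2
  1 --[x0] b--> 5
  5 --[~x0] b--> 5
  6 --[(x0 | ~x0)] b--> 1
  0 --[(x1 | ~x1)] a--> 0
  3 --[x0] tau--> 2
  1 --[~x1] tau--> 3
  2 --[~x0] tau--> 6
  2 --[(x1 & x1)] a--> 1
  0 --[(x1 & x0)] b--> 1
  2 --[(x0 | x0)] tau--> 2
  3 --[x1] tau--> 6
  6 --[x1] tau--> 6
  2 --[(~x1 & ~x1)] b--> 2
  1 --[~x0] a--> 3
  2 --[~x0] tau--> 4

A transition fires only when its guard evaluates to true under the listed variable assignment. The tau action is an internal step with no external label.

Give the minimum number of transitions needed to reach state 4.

Answer: UNREACHABLE

Trace:
Breadth-first toward 4:
  Layer 0: {0}
  Layer 1: {1}
  Layer 2: {5}
4 never appears.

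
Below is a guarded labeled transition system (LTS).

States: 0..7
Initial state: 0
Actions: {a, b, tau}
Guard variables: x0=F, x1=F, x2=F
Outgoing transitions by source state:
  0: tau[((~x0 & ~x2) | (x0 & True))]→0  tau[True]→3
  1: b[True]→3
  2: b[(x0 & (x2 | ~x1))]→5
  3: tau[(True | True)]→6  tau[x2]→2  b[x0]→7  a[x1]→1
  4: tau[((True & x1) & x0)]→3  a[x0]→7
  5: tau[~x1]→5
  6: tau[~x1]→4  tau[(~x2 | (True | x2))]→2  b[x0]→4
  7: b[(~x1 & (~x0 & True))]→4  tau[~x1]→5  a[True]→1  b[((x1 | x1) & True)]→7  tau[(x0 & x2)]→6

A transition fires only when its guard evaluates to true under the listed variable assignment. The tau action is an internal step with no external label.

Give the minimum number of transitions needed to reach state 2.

Answer: 3

Trace:
Breadth-first toward 2:
  L0 = {0}
  L1 = {3}
  L2 = {6}
  L3 = {2,4}
first hit 2 at d=3 via tau·tau·tau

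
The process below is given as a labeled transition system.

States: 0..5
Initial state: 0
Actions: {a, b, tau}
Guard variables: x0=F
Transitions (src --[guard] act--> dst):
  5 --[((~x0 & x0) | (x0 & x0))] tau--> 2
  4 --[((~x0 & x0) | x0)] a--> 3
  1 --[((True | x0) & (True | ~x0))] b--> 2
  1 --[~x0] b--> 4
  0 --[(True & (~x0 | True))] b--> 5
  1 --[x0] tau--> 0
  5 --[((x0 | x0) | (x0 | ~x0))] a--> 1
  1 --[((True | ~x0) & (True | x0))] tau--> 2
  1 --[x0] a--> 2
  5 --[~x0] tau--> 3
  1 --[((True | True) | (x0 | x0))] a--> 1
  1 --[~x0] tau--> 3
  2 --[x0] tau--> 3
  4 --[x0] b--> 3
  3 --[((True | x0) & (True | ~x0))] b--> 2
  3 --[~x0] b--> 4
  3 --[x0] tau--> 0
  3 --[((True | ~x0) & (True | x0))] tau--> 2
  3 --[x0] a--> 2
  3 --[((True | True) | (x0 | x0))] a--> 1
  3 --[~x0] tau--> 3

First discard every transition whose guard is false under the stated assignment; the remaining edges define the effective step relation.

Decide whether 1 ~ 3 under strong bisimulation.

Answer: BISIMILAR

Analysis:
Bisimulation quotient by refinement:
  round 0: {{0,1,2,3,4,5}}
  round 1: {{0},{1,3},{2,4},{5}}
4 equivalence class(es) (converged in 2)
[1]={1,3}  [3]={1,3}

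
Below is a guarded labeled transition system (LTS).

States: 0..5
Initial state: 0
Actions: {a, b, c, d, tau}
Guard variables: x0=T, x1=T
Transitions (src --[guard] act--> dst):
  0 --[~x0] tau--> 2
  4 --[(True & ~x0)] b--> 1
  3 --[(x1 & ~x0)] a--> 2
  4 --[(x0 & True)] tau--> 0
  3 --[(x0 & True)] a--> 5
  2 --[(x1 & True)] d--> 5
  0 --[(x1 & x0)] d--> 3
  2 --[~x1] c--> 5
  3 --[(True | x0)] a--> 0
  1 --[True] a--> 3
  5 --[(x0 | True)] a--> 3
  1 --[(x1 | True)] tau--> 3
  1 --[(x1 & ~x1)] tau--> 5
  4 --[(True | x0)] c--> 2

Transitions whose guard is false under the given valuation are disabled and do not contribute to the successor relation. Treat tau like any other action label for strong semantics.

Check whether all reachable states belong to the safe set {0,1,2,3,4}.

Answer: INVARIANT VIOLATED at state 5

Trace:
Inv-set: {0,1,2,3,4}
Reach set: {0,3,5}
  0: ✓
  3: ✓
  5: outside
counterexample path to 5: d·a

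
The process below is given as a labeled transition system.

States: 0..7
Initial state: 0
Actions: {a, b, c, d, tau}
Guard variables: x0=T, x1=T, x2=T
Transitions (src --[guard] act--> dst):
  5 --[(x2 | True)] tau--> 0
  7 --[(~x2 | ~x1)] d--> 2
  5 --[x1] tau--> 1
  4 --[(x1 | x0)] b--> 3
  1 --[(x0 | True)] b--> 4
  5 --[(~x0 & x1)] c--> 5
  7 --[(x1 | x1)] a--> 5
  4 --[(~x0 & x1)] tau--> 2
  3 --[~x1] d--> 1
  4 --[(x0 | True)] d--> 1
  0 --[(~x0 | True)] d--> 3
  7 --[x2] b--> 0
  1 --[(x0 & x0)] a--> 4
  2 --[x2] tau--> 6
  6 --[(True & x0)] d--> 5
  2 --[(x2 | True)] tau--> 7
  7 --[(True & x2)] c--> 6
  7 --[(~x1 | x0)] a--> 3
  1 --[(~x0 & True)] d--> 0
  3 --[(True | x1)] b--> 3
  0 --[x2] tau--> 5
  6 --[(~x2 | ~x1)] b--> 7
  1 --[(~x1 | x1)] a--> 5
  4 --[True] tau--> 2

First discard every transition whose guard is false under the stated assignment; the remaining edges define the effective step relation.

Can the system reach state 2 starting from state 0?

Answer: REACHABLE

Analysis:
Guard filter leaves 18 enabled edge(s).
depth 0: {0}
depth 1: {3,5}  total {0,3,5}
depth 2: {1}  total {0,1,3,5}
depth 3: {4}  total {0,1,3,4,5}
depth 4: {2}  total {0,1,2,3,4,5}
depth 5: {6,7}  total {0,1,2,3,4,5,6,7}
R = {0,1,2,3,4,5,6,7}
Path to 2: tau·tau·b·tau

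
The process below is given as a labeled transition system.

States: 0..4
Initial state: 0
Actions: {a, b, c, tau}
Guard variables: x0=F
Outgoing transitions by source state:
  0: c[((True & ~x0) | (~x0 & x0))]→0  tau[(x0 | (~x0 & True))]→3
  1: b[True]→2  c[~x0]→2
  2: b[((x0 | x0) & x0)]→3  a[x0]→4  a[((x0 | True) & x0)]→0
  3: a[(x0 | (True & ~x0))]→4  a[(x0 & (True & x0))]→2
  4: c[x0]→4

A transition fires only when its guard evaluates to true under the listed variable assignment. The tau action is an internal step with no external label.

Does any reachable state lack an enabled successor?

R = {0,3,4}
  0: c→0  tau→3  [2 out]
  3: a→4  [1 out]
  4: ∅  [deadlock]
witness 4: tau·a

Answer: DEADLOCK at state 4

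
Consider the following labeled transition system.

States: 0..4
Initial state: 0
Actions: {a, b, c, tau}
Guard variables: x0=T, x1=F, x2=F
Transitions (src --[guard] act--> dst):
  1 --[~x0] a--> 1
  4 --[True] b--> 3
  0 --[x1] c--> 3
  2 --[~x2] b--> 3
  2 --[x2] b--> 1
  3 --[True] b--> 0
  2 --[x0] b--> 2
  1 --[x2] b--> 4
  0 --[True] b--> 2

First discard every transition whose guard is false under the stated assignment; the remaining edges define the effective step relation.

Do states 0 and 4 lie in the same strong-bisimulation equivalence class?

Answer: BISIMILAR

Trace:
Refine partition for ~:
  π0 = {{0,1,2,3,4}}
  π1 = {{0,2,3,4},{1}}
2 equivalence class(es) (converged in 2)
0∈{0,2,3,4}, 4∈{0,2,3,4}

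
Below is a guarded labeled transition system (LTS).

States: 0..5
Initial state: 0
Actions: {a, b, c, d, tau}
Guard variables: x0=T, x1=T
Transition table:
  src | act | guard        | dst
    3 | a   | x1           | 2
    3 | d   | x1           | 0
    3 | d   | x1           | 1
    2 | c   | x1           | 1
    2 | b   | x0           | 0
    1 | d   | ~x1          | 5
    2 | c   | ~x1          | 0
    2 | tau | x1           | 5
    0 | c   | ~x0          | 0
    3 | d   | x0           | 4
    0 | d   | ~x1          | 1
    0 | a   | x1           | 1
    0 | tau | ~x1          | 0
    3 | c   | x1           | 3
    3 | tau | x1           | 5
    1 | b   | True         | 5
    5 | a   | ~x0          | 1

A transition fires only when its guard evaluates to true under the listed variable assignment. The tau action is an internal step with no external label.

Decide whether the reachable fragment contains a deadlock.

Reachable = {0,1,5}
  0: a→1  [1 exit(s)]
  1: b→5  [1 exit(s)]
  5: ∅  [STUCK]
Path to 5: a·b

Answer: DEADLOCK at state 5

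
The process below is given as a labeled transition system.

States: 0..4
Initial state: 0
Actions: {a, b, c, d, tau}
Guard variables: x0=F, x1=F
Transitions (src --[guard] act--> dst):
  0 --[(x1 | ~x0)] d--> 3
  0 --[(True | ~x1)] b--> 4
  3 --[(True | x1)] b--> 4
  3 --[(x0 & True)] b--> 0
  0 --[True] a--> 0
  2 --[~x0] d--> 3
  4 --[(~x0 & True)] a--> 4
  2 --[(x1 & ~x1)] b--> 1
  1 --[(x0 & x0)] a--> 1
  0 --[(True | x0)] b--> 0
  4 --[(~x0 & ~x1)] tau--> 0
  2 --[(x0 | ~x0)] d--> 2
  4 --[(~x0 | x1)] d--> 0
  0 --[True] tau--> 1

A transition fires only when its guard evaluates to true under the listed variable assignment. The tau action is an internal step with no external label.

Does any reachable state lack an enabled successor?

Reachable = {0,1,3,4}
  0: a→0  b→0  b→4  d→3  tau→1  [5 out]
  1: ∅  [deadlock]
  3: b→4  [1 out]
  4: a→4  d→0  tau→0  [3 out]
Path to 1: tau

Answer: DEADLOCK at state 1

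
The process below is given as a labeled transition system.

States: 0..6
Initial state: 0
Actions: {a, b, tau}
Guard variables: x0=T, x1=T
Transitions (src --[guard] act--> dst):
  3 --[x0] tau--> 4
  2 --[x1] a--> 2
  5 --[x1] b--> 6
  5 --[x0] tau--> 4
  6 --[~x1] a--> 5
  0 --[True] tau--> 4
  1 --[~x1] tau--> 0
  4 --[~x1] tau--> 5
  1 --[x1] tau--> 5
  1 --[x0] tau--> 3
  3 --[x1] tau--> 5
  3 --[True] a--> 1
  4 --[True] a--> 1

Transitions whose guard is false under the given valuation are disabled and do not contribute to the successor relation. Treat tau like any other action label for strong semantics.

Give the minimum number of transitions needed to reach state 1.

Answer: 2

Working:
Breadth-first toward 1:
  depth 0: {0}
  depth 1: {4}
  depth 2: {1}
1 enters at depth 2; path tau·a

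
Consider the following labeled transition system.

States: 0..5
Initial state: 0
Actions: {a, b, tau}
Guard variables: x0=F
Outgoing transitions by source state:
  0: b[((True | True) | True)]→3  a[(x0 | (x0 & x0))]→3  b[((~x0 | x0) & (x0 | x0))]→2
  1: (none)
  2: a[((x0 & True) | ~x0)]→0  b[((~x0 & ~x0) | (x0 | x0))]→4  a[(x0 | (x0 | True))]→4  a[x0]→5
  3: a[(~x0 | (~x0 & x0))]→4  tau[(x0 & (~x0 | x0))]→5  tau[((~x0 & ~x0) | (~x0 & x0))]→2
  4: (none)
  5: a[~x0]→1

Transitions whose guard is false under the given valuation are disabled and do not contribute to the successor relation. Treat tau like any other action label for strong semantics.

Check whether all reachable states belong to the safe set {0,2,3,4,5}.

Answer: INVARIANT HOLDS

Working:
Allowed set {0,2,3,4,5}
Reach set: {0,2,3,4}
  0: safe
  2: safe
  3: safe
  4: safe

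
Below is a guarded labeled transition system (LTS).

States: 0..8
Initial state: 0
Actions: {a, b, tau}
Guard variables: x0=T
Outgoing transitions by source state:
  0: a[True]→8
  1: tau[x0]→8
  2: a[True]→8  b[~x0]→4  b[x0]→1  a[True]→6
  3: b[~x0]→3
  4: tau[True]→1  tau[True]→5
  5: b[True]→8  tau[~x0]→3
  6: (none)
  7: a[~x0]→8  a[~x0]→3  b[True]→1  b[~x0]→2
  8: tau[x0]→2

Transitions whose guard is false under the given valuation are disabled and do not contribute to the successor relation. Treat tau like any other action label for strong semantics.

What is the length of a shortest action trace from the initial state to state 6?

Breadth-first toward 6:
  depth 0: {0}
  depth 1: {8}
  depth 2: {2}
  depth 3: {1,6}
first hit 6 at d=3 via a·tau·a

Answer: 3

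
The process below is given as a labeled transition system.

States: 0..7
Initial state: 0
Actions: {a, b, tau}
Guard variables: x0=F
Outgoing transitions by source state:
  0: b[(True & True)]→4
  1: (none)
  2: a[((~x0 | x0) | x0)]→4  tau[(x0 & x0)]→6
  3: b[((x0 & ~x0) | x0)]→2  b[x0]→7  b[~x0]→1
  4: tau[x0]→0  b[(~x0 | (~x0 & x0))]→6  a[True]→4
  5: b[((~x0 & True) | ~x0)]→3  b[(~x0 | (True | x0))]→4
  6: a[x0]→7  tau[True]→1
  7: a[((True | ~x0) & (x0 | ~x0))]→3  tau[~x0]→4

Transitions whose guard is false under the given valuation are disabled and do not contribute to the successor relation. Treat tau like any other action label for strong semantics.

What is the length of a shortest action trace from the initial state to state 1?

Answer: 3

Working:
BFS to 1:
  L0 = {0}
  L1 = {4}
  L2 = {6}
  L3 = {1}
1 enters at depth 3; path b·b·tau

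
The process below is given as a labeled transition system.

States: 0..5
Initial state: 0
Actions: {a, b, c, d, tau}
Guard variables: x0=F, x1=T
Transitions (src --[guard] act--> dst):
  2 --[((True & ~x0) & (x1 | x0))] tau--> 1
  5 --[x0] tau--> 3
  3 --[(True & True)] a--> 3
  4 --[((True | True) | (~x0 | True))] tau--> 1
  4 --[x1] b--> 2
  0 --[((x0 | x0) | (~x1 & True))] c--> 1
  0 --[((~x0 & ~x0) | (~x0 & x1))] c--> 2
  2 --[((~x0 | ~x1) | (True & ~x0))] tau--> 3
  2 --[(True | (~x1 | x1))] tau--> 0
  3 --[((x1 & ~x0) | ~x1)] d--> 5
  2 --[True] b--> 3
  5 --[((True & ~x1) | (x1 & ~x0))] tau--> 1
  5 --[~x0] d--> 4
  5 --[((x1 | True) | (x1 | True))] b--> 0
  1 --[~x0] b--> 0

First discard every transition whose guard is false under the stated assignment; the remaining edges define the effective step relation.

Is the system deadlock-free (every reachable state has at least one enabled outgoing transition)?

R = {0,1,2,3,4,5}
  0: c→2  [1 exit(s)]
  1: b→0  [1 exit(s)]
  2: b→3  tau→0  tau→1  tau→3  [4 exit(s)]
  3: a→3  d→5  [2 exit(s)]
  4: b→2  tau→1  [2 exit(s)]
  5: b→0  d→4  tau→1  [3 exit(s)]

Answer: DEADLOCK-FREE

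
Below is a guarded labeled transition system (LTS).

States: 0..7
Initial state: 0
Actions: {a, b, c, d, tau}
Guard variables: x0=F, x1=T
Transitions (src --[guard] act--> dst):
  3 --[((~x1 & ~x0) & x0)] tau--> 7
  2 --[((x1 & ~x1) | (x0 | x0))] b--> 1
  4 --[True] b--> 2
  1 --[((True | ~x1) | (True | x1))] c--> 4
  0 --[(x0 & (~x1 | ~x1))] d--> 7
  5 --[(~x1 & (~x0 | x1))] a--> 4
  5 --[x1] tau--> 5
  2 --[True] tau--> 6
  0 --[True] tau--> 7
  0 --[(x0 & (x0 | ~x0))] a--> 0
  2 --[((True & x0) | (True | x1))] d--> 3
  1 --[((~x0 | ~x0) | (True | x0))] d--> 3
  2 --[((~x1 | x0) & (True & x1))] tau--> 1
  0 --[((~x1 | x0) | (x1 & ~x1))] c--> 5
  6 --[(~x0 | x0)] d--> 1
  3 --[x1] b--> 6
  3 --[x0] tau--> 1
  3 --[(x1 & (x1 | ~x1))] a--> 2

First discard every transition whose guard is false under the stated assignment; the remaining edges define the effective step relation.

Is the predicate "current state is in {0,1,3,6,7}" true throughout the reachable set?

Inv-set: {0,1,3,6,7}
Reachable = {0,7}
  0: ✓
  7: ✓

Answer: INVARIANT HOLDS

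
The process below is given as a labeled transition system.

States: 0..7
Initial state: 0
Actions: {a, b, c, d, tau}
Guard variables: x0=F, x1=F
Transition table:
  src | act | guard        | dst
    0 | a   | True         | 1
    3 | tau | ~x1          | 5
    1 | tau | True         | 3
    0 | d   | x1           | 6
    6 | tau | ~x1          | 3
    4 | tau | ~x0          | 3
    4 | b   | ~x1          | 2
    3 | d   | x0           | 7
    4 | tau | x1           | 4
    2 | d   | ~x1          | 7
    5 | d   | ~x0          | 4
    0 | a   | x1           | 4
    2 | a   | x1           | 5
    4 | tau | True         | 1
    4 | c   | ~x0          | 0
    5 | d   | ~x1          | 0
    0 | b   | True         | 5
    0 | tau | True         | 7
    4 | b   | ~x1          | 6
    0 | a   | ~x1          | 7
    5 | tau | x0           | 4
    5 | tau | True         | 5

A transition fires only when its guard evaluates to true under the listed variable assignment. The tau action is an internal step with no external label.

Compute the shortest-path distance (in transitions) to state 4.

Breadth-first toward 4:
  Layer 0: {0}
  Layer 1: {1,5,7}
  Layer 2: {3,4}
first hit 4 at d=2 via b·d

Answer: 2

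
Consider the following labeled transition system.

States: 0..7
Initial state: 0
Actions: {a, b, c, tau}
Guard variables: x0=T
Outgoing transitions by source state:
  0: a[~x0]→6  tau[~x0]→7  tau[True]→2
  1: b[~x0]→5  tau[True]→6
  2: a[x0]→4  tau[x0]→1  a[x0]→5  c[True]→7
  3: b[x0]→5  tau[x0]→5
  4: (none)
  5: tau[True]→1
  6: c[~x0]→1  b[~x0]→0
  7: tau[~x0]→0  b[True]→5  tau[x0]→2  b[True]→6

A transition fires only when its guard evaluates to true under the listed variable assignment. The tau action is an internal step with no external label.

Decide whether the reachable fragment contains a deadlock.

R = {0,1,2,4,5,6,7}
  0: tau→2  [deg 1]
  1: tau→6  [deg 1]
  2: a→4  a→5  c→7  tau→1  [deg 4]
  4: ∅  [no exit]
  5: tau→1  [deg 1]
  6: ∅  [no exit]
  7: b→5  b→6  tau→2  [deg 3]
trace reaching 4: tau·a

Answer: DEADLOCK at state 4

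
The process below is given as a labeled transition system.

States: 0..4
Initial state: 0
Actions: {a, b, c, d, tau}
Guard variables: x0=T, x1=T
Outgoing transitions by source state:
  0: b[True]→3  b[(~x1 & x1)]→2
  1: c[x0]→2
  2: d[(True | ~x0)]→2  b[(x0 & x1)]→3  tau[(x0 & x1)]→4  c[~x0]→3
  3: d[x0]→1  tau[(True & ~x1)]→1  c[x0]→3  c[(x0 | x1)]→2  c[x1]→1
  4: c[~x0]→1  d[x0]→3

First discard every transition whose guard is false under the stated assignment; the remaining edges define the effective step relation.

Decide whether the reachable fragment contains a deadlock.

Answer: DEADLOCK-FREE

Trace:
R = {0,1,2,3,4}
  0: b→3  [1 out]
  1: c→2  [1 out]
  2: b→3  d→2  tau→4  [3 out]
  3: c→1  c→2  c→3  d→1  [4 out]
  4: d→3  [1 out]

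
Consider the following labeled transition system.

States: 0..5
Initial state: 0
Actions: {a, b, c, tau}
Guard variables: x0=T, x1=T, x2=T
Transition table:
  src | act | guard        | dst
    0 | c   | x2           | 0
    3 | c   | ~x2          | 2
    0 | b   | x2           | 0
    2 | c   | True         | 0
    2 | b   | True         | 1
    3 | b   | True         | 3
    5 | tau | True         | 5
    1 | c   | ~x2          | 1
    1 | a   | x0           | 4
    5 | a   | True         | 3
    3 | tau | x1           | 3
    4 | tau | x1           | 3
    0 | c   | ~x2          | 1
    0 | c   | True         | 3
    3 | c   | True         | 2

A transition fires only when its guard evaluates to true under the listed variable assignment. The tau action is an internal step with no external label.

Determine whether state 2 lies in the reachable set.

Answer: REACHABLE

Analysis:
After dropping false guards: 12 live edges.
Layer 0: {0}
Layer 1: {3}  cumulative {0,3}
Layer 2: {2}  cumulative {0,2,3}
Layer 3: {1}  cumulative {0,1,2,3}
Layer 4: {4}  cumulative {0,1,2,3,4}
Reach set: {0,1,2,3,4}
trace reaching 2: c·c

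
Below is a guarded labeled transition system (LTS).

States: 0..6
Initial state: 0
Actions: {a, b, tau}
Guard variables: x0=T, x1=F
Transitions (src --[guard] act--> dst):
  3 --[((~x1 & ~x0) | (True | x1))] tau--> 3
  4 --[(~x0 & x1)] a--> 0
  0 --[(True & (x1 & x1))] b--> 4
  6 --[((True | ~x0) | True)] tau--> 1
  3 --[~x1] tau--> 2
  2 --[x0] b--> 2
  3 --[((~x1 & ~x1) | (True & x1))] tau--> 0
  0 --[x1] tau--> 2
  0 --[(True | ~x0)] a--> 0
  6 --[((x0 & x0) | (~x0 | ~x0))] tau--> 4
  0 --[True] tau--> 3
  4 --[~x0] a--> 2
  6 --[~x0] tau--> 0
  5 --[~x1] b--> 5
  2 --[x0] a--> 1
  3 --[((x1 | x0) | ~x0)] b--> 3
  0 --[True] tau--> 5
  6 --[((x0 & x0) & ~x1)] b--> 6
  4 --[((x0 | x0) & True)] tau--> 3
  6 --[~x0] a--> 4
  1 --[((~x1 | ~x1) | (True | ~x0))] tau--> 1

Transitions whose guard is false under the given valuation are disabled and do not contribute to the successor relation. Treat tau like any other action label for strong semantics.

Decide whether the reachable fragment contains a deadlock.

Answer: DEADLOCK-FREE

Trace:
R = {0,1,2,3,5}
  0: a→0  tau→3  tau→5  [deg 3]
  1: tau→1  [deg 1]
  2: a→1  b→2  [deg 2]
  3: b→3  tau→0  tau→2  tau→3  [deg 4]
  5: b→5  [deg 1]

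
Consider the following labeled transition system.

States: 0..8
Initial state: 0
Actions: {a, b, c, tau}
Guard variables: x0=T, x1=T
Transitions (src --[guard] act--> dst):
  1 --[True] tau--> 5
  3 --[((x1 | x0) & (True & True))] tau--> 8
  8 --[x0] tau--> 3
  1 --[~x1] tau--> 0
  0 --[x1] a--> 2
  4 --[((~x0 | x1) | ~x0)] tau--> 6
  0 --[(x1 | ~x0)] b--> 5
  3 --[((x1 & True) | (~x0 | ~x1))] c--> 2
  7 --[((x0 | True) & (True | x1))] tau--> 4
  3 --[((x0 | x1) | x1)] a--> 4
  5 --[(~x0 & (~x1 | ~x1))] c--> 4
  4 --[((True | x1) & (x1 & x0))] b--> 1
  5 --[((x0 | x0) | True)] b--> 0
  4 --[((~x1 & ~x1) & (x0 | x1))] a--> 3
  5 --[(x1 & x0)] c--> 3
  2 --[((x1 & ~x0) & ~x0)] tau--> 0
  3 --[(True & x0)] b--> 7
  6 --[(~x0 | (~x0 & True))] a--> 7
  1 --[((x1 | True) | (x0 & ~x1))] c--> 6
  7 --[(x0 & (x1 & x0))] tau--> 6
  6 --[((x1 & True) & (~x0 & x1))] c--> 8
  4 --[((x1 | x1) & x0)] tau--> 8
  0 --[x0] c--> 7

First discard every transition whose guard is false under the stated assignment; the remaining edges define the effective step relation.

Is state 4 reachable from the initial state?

After dropping false guards: 17 live edges.
Layer 0: {0}
Layer 1: {2,5,7}  cumulative {0,2,5,7}
Layer 2: {3,4,6}  cumulative {0,2,3,4,5,6,7}
Layer 3: {1,8}  cumulative {0,1,2,3,4,5,6,7,8}
Reachable = {0,1,2,3,4,5,6,7,8}
trace reaching 4: c·tau

Answer: REACHABLE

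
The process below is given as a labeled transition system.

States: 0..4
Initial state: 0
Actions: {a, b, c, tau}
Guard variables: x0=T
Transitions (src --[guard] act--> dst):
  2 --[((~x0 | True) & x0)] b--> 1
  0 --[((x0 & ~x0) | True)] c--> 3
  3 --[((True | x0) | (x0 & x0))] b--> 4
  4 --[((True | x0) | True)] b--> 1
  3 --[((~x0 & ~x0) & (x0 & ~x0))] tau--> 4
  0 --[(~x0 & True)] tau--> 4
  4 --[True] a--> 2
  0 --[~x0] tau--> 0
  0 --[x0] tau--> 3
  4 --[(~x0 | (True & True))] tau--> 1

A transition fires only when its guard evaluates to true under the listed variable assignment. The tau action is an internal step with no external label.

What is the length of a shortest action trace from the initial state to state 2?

Answer: 3

Working:
Layered search for 2:
  Layer 0: {0}
  Layer 1: {3}
  Layer 2: {4}
  Layer 3: {1,2}
2 enters at depth 3; path c·b·a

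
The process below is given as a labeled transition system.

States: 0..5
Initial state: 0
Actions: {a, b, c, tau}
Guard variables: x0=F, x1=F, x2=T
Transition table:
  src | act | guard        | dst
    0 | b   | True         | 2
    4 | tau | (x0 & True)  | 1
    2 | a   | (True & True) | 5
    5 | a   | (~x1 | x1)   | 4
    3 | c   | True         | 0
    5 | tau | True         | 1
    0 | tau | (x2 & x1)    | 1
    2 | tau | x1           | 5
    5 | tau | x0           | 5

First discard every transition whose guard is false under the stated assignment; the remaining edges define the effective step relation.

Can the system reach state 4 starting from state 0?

Answer: REACHABLE

Working:
Guard filter leaves 5 enabled edge(s).
Layer 0: {0}
Layer 1: {2}  cumulative {0,2}
Layer 2: {5}  cumulative {0,2,5}
Layer 3: {1,4}  cumulative {0,1,2,4,5}
Reach set: {0,1,2,4,5}
trace reaching 4: b·a·a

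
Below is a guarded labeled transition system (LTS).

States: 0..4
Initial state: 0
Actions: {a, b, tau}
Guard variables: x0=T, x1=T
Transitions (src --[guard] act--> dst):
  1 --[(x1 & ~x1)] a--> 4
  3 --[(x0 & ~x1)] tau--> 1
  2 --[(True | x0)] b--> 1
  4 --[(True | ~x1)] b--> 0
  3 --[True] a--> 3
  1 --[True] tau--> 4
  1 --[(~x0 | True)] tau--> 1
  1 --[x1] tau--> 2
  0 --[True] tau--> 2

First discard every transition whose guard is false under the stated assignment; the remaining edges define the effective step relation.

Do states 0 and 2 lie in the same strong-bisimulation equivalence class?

Answer: NOT BISIMILAR

Working:
Compute ~ classes (split until stable):
  P[0] = {{0,1,2,3,4}}
  P[1] = {{0,1},{2,4},{3}}
  P[2] = {{0},{1},{2,4},{3}}
  P[3] = {{0},{1},{2},{3},{4}}
stable after 4 split(s): 5 block(s)
class of 0: {0}; class of 2: {2}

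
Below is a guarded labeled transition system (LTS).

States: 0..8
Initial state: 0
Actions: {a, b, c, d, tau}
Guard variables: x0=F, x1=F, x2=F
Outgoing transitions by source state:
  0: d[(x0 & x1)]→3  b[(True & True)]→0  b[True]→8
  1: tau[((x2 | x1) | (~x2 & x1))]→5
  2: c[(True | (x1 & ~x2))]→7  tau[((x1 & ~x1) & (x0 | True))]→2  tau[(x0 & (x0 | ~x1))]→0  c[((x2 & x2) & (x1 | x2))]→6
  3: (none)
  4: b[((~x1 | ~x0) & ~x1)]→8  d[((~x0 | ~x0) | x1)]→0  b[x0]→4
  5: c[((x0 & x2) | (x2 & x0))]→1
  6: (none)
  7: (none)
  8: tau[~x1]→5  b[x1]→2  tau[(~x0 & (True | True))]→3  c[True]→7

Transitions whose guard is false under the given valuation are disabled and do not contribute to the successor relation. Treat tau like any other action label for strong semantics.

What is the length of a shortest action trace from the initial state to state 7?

Answer: 2

Working:
Breadth-first toward 7:
  depth 0: {0}
  depth 1: {8}
  depth 2: {3,5,7}
7 enters at depth 2; path b·c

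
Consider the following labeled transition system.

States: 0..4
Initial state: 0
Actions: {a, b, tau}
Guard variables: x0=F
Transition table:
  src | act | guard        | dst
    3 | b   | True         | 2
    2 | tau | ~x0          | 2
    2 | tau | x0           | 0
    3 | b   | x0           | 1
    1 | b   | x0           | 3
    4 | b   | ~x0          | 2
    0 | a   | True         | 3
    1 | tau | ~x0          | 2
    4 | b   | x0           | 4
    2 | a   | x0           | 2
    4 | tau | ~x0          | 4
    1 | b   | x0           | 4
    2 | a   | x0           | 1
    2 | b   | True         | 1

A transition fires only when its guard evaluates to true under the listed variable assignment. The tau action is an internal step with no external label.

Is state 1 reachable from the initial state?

Answer: REACHABLE

Trace:
Guard filter leaves 7 enabled edge(s).
Layer 0: {0}
Layer 1: {3}  now seen {0,3}
Layer 2: {2}  now seen {0,2,3}
Layer 3: {1}  now seen {0,1,2,3}
R = {0,1,2,3}
witness 1: a·b·b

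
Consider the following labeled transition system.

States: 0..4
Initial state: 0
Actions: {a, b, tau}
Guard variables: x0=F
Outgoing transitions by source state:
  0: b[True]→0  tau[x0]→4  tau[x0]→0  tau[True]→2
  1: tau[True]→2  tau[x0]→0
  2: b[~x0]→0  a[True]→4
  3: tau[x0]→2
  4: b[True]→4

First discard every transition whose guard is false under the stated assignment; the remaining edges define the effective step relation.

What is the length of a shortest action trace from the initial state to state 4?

Layered search for 4:
  Layer 0: {0}
  Layer 1: {2}
  Layer 2: {4}
depth(4)=2, e.g. tau·a

Answer: 2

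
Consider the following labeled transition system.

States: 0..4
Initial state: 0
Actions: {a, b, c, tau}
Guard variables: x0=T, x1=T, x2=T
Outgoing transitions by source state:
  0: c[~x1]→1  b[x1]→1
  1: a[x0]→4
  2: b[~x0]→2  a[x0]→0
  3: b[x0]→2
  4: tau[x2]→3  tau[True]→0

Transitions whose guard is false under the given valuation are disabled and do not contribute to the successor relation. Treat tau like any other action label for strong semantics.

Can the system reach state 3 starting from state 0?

Guard filter leaves 6 enabled edge(s).
depth 0: {0}
depth 1: {1}  now seen {0,1}
depth 2: {4}  now seen {0,1,4}
depth 3: {3}  now seen {0,1,3,4}
depth 4: {2}  now seen {0,1,2,3,4}
R = {0,1,2,3,4}
trace reaching 3: b·a·tau

Answer: REACHABLE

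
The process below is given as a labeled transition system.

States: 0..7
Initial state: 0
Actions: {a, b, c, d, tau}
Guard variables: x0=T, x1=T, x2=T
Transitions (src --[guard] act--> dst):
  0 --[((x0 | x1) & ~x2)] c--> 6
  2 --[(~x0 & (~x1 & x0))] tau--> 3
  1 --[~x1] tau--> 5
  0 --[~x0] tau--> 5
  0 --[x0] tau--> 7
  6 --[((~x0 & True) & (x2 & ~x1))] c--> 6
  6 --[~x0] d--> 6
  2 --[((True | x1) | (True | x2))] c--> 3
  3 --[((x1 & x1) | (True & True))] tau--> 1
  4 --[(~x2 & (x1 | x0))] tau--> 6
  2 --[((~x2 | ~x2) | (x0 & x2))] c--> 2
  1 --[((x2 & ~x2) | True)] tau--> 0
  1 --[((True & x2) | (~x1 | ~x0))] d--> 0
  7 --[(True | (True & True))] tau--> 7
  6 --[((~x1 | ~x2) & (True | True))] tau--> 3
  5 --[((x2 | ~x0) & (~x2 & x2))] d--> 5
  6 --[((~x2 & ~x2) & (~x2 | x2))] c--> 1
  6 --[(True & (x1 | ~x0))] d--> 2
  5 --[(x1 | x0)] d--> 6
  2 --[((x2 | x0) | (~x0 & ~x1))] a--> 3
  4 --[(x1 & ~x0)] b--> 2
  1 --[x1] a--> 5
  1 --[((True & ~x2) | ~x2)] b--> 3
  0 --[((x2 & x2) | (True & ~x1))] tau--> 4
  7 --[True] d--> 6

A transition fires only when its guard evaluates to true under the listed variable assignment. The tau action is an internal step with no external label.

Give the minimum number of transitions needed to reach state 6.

Answer: 2

Working:
BFS to 6:
  depth 0: {0}
  depth 1: {4,7}
  depth 2: {6}
6 enters at depth 2; path tau·d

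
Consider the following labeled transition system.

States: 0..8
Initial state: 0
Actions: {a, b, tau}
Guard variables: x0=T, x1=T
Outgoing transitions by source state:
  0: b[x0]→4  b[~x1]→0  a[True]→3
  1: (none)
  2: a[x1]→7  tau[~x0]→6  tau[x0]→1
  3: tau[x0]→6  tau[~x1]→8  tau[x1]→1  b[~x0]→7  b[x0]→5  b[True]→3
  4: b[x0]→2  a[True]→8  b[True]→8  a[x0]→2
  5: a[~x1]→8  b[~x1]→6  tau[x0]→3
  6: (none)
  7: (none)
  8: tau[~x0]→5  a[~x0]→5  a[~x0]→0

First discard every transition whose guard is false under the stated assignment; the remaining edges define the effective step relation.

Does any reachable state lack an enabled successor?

Reachable = {0,1,2,3,4,5,6,7,8}
  0: a→3  b→4  [deg 2]
  1: ∅  [deadlock]
  2: a→7  tau→1  [deg 2]
  3: b→3  b→5  tau→1  tau→6  [deg 4]
  4: a→2  a→8  b→2  b→8  [deg 4]
  5: tau→3  [deg 1]
  6: ∅  [deadlock]
  7: ∅  [deadlock]
  8: ∅  [deadlock]
Path to 1: a·tau

Answer: DEADLOCK at state 1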